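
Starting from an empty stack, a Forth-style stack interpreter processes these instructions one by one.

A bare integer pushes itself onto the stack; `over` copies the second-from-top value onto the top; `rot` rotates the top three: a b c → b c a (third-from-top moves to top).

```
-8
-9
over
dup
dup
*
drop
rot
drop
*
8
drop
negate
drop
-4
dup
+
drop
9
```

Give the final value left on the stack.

-8     : [-8]
-9     : [-8, -9]
over   : [-8, -9, -8]
dup    : [-8, -9, -8, -8]
dup    : [-8, -9, -8, -8, -8]
*      : [-8, -9, -8, 64]
drop   : [-8, -9, -8]
rot    : [-9, -8, -8]
drop   : [-9, -8]
*      : [72]
8      : [72, 8]
drop   : [72]
negate : [-72]
drop   : []
-4     : [-4]
dup    : [-4, -4]
+      : [-8]
drop   : []
9      : [9]

9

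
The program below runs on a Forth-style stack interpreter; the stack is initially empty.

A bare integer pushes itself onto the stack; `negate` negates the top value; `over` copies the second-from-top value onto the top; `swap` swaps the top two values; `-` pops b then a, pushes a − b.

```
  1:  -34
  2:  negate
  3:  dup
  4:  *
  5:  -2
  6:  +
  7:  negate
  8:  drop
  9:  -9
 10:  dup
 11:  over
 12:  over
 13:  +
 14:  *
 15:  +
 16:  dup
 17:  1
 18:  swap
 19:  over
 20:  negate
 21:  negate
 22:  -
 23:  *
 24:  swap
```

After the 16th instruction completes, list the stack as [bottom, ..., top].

-34     [-34]
negate  [34]
dup     [34, 34]
*       [1156]
-2      [1156, -2]
+       [1154]
negate  [-1154]
drop    []
-9      [-9]
dup     [-9, -9]
over    [-9, -9, -9]
over    [-9, -9, -9, -9]
+       [-9, -9, -18]
*       [-9, 162]
+       [153]
dup     [153, 153]

[153, 153]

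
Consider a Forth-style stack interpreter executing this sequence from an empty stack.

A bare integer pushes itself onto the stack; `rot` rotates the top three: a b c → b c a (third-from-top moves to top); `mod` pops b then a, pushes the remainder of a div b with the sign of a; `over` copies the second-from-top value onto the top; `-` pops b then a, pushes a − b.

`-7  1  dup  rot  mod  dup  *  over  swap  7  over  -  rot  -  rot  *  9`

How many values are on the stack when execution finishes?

3

-7   → [-7]
1    → [-7, 1]
dup  → [-7, 1, 1]
rot  → [1, 1, -7]
mod  → [1, 1]
dup  → [1, 1, 1]
*    → [1, 1]
over → [1, 1, 1]
swap → [1, 1, 1]
7    → [1, 1, 1, 7]
over → [1, 1, 1, 7, 1]
-    → [1, 1, 1, 6]
rot  → [1, 1, 6, 1]
-    → [1, 1, 5]
rot  → [1, 5, 1]
*    → [1, 5]
9    → [1, 5, 9]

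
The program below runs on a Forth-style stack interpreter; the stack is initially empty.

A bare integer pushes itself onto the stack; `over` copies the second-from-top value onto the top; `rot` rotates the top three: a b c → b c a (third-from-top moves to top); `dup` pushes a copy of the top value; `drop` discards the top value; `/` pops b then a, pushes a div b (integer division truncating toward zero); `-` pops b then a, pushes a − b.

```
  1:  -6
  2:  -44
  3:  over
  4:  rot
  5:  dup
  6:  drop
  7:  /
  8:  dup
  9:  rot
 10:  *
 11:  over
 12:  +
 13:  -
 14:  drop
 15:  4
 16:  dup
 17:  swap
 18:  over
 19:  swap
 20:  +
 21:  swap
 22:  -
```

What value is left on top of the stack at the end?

4

-6   : -6
-44  : -6 -44
over : -6 -44 -6
rot  : -44 -6 -6
dup  : -44 -6 -6 -6
drop : -44 -6 -6
/    : -44 1
dup  : -44 1 1
rot  : 1 1 -44
*    : 1 -44
over : 1 -44 1
+    : 1 -43
-    : 44
drop : (empty)
4    : 4
dup  : 4 4
swap : 4 4
over : 4 4 4
swap : 4 4 4
+    : 4 8
swap : 8 4
-    : 4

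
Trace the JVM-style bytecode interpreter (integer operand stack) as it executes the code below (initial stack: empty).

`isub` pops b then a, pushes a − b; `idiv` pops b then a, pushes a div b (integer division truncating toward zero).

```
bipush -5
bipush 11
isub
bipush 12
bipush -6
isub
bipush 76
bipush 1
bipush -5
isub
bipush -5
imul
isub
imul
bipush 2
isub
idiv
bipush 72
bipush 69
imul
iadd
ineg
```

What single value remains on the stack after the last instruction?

-4968

bipush -5 : -5
bipush 11 : -5 11
isub      : -16
bipush 12 : -16 12
bipush -6 : -16 12 -6
isub      : -16 18
bipush 76 : -16 18 76
bipush 1  : -16 18 76 1
bipush -5 : -16 18 76 1 -5
isub      : -16 18 76 6
bipush -5 : -16 18 76 6 -5
imul      : -16 18 76 -30
isub      : -16 18 106
imul      : -16 1908
bipush 2  : -16 1908 2
isub      : -16 1906
idiv      : 0
bipush 72 : 0 72
bipush 69 : 0 72 69
imul      : 0 4968
iadd      : 4968
ineg      : -4968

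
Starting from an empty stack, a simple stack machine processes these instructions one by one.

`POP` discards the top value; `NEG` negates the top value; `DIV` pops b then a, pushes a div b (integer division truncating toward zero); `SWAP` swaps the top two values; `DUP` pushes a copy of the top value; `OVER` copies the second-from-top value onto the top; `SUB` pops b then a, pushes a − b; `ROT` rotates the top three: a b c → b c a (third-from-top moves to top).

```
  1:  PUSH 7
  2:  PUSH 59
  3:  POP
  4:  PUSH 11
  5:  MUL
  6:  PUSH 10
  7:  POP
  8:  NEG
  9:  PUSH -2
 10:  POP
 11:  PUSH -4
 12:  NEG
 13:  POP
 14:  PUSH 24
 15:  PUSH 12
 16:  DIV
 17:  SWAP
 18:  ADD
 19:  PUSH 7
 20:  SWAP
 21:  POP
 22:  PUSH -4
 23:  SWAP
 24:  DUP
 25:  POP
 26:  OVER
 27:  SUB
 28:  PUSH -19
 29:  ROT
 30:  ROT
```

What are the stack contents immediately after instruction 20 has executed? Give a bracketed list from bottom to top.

PUSH 7  : [7]
PUSH 59 : [7, 59]
POP     : [7]
PUSH 11 : [7, 11]
MUL     : [77]
PUSH 10 : [77, 10]
POP     : [77]
NEG     : [-77]
PUSH -2 : [-77, -2]
POP     : [-77]
PUSH -4 : [-77, -4]
NEG     : [-77, 4]
POP     : [-77]
PUSH 24 : [-77, 24]
PUSH 12 : [-77, 24, 12]
DIV     : [-77, 2]
SWAP    : [2, -77]
ADD     : [-75]
PUSH 7  : [-75, 7]
SWAP    : [7, -75]

[7, -75]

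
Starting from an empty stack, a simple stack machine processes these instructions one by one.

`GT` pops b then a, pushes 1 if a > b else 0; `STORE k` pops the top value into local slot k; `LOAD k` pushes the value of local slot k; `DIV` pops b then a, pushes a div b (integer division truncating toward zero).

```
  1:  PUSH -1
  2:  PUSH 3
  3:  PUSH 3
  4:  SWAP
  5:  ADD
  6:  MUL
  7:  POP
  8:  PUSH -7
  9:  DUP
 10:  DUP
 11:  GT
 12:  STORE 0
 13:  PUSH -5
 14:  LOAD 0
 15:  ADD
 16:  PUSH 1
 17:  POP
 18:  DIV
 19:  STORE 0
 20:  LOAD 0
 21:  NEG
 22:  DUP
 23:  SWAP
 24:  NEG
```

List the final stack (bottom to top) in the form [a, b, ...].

[-1, 1]

PUSH -1 : [-1]
PUSH 3  : [-1, 3]
PUSH 3  : [-1, 3, 3]
SWAP    : [-1, 3, 3]
ADD     : [-1, 6]
MUL     : [-6]
POP     : []
PUSH -7 : [-7]
DUP     : [-7, -7]
DUP     : [-7, -7, -7]
GT      : [-7, 0]
STORE 0 : [-7]
PUSH -5 : [-7, -5]
LOAD 0  : [-7, -5, 0]
ADD     : [-7, -5]
PUSH 1  : [-7, -5, 1]
POP     : [-7, -5]
DIV     : [1]
STORE 0 : []
LOAD 0  : [1]
NEG     : [-1]
DUP     : [-1, -1]
SWAP    : [-1, -1]
NEG     : [-1, 1]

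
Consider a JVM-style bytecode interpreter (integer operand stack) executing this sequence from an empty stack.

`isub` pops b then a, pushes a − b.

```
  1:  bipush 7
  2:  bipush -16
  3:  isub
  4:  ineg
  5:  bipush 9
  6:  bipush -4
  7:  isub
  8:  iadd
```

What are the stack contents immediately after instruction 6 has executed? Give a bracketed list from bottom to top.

[-23, 9, -4]

bipush 7    7
bipush -16  7 -16
isub        23
ineg        -23
bipush 9    -23 9
bipush -4   -23 9 -4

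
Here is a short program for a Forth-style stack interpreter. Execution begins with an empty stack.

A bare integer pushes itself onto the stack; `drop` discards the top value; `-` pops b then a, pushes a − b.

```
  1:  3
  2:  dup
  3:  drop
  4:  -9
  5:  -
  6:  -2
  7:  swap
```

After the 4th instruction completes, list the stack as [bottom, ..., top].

3     [3]
dup   [3, 3]
drop  [3]
-9    [3, -9]

[3, -9]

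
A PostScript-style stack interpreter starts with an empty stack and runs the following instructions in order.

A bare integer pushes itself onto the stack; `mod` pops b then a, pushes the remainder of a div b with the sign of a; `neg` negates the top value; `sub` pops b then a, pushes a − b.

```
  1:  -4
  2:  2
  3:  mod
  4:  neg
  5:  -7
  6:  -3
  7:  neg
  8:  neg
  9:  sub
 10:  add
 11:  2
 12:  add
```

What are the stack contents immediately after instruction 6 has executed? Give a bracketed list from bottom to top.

-4  → [-4]
2   → [-4, 2]
mod → [0]
neg → [0]
-7  → [0, -7]
-3  → [0, -7, -3]

[0, -7, -3]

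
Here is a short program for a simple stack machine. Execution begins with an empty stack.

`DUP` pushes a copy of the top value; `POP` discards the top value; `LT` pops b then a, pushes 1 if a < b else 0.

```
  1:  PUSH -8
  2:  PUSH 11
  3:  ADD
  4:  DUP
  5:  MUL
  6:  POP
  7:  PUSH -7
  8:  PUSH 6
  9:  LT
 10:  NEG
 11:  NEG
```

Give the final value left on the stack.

1

PUSH -8 -> -8
PUSH 11 -> -8 11
ADD     -> 3
DUP     -> 3 3
MUL     -> 9
POP     -> (empty)
PUSH -7 -> -7
PUSH 6  -> -7 6
LT      -> 1
NEG     -> -1
NEG     -> 1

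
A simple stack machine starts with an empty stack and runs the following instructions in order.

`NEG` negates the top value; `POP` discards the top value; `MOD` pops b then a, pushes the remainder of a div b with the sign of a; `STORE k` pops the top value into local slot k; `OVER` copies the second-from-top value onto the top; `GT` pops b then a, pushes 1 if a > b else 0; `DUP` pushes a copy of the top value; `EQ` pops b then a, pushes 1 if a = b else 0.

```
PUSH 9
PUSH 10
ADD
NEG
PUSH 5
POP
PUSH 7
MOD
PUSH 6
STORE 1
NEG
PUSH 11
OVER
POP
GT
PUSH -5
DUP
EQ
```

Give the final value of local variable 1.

6

PUSH 9   [9]
PUSH 10  [9, 10]
ADD      [19]
NEG      [-19]
PUSH 5   [-19, 5]
POP      [-19]
PUSH 7   [-19, 7]
MOD      [-5]
PUSH 6   [-5, 6]
STORE 1  [-5]
NEG      [5]
PUSH 11  [5, 11]
OVER     [5, 11, 5]
POP      [5, 11]
GT       [0]
PUSH -5  [0, -5]
DUP      [0, -5, -5]
EQ       [0, 1]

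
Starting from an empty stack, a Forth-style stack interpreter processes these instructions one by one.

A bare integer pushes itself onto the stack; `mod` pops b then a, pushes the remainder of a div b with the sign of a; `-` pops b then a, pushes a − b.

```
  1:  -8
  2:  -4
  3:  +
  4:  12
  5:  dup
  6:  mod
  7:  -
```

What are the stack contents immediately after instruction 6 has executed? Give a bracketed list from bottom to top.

-8  -> [-8]
-4  -> [-8, -4]
+   -> [-12]
12  -> [-12, 12]
dup -> [-12, 12, 12]
mod -> [-12, 0]

[-12, 0]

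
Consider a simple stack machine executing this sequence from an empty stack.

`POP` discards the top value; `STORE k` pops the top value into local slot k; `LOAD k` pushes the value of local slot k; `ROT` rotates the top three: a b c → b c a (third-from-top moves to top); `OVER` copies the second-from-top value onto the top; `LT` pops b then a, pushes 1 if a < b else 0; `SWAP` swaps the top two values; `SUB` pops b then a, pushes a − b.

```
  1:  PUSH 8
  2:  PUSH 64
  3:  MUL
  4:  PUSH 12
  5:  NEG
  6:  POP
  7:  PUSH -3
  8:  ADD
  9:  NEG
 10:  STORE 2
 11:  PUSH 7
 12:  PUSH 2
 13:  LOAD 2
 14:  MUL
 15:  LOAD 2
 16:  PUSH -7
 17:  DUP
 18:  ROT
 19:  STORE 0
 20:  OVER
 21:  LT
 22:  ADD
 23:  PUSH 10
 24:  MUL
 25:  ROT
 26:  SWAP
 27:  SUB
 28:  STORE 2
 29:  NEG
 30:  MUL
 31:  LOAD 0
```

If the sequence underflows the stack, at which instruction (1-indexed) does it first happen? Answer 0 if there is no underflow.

PUSH 8  -> [8]
PUSH 64 -> [8, 64]
MUL     -> [512]
PUSH 12 -> [512, 12]
NEG     -> [512, -12]
POP     -> [512]
PUSH -3 -> [512, -3]
ADD     -> [509]
NEG     -> [-509]
STORE 2 -> []
PUSH 7  -> [7]
PUSH 2  -> [7, 2]
LOAD 2  -> [7, 2, -509]
MUL     -> [7, -1018]
LOAD 2  -> [7, -1018, -509]
PUSH -7 -> [7, -1018, -509, -7]
DUP     -> [7, -1018, -509, -7, -7]
ROT     -> [7, -1018, -7, -7, -509]
STORE 0 -> [7, -1018, -7, -7]
OVER    -> [7, -1018, -7, -7, -7]
LT      -> [7, -1018, -7, 0]
ADD     -> [7, -1018, -7]
PUSH 10 -> [7, -1018, -7, 10]
MUL     -> [7, -1018, -70]
ROT     -> [-1018, -70, 7]
SWAP    -> [-1018, 7, -70]
SUB     -> [-1018, 77]
STORE 2 -> [-1018]
NEG     -> [1018]
MUL  — needs 2 operands, stack has 1 → underflow

30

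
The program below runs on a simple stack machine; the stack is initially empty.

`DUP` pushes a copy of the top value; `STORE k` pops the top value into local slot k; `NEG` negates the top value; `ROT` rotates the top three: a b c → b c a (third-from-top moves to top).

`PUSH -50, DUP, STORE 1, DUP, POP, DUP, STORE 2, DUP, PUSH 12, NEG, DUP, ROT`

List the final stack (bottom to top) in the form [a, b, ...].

PUSH -50  [-50]
DUP       [-50, -50]
STORE 1   [-50]
DUP       [-50, -50]
POP       [-50]
DUP       [-50, -50]
STORE 2   [-50]
DUP       [-50, -50]
PUSH 12   [-50, -50, 12]
NEG       [-50, -50, -12]
DUP       [-50, -50, -12, -12]
ROT       [-50, -12, -12, -50]

[-50, -12, -12, -50]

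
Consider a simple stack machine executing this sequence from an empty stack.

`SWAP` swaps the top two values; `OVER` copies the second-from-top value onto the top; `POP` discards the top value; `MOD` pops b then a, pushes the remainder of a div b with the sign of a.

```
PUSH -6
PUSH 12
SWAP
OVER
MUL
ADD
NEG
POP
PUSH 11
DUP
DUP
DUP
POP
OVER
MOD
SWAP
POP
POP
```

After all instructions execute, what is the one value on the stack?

11

PUSH -6  [-6]
PUSH 12  [-6, 12]
SWAP     [12, -6]
OVER     [12, -6, 12]
MUL      [12, -72]
ADD      [-60]
NEG      [60]
POP      []
PUSH 11  [11]
DUP      [11, 11]
DUP      [11, 11, 11]
DUP      [11, 11, 11, 11]
POP      [11, 11, 11]
OVER     [11, 11, 11, 11]
MOD      [11, 11, 0]
SWAP     [11, 0, 11]
POP      [11, 0]
POP      [11]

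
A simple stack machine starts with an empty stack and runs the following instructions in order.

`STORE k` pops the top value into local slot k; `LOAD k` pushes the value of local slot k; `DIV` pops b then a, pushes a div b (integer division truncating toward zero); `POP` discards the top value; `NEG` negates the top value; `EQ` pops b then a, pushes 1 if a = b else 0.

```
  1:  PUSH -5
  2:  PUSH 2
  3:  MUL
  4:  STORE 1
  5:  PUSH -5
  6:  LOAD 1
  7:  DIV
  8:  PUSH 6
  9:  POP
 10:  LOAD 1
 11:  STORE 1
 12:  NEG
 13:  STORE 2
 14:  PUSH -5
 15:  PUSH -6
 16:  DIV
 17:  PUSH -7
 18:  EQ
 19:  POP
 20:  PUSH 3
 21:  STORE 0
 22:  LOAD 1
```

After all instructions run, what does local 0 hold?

PUSH -5 -> -5
PUSH 2  -> -5 2
MUL     -> -10
STORE 1 -> (empty)
PUSH -5 -> -5
LOAD 1  -> -5 -10
DIV     -> 0
PUSH 6  -> 0 6
POP     -> 0
LOAD 1  -> 0 -10
STORE 1 -> 0
NEG     -> 0
STORE 2 -> (empty)
PUSH -5 -> -5
PUSH -6 -> -5 -6
DIV     -> 0
PUSH -7 -> 0 -7
EQ      -> 0
POP     -> (empty)
PUSH 3  -> 3
STORE 0 -> (empty)
LOAD 1  -> -10

3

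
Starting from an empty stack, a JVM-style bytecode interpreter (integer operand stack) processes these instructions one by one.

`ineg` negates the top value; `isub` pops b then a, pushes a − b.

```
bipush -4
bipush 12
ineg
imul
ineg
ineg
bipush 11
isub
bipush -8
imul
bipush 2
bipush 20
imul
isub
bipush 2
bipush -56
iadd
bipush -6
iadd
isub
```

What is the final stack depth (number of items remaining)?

1

bipush -4  -> -4
bipush 12  -> -4 12
ineg       -> -4 -12
imul       -> 48
ineg       -> -48
ineg       -> 48
bipush 11  -> 48 11
isub       -> 37
bipush -8  -> 37 -8
imul       -> -296
bipush 2   -> -296 2
bipush 20  -> -296 2 20
imul       -> -296 40
isub       -> -336
bipush 2   -> -336 2
bipush -56 -> -336 2 -56
iadd       -> -336 -54
bipush -6  -> -336 -54 -6
iadd       -> -336 -60
isub       -> -276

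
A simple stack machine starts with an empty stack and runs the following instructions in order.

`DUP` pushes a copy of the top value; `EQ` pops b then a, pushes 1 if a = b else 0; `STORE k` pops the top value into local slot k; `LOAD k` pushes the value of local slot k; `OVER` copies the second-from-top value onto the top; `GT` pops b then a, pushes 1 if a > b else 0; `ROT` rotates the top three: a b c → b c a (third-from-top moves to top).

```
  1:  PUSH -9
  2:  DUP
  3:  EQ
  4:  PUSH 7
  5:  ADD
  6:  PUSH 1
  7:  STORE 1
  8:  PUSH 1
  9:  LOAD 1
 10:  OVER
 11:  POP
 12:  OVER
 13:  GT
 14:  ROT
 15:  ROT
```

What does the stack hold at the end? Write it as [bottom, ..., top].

[0, 8, 1]

PUSH -9 → -9
DUP     → -9 -9
EQ      → 1
PUSH 7  → 1 7
ADD     → 8
PUSH 1  → 8 1
STORE 1 → 8
PUSH 1  → 8 1
LOAD 1  → 8 1 1
OVER    → 8 1 1 1
POP     → 8 1 1
OVER    → 8 1 1 1
GT      → 8 1 0
ROT     → 1 0 8
ROT     → 0 8 1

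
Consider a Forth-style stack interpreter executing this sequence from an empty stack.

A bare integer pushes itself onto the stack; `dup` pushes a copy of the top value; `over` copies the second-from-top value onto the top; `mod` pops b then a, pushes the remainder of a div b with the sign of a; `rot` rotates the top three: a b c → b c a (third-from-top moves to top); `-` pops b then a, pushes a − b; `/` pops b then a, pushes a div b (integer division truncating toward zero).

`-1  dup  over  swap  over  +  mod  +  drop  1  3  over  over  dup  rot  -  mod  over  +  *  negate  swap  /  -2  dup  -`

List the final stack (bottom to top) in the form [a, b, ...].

-1     -> [-1]
dup    -> [-1, -1]
over   -> [-1, -1, -1]
swap   -> [-1, -1, -1]
over   -> [-1, -1, -1, -1]
+      -> [-1, -1, -2]
mod    -> [-1, -1]
+      -> [-2]
drop   -> []
1      -> [1]
3      -> [1, 3]
over   -> [1, 3, 1]
over   -> [1, 3, 1, 3]
dup    -> [1, 3, 1, 3, 3]
rot    -> [1, 3, 3, 3, 1]
-      -> [1, 3, 3, 2]
mod    -> [1, 3, 1]
over   -> [1, 3, 1, 3]
+      -> [1, 3, 4]
*      -> [1, 12]
negate -> [1, -12]
swap   -> [-12, 1]
/      -> [-12]
-2     -> [-12, -2]
dup    -> [-12, -2, -2]
-      -> [-12, 0]

[-12, 0]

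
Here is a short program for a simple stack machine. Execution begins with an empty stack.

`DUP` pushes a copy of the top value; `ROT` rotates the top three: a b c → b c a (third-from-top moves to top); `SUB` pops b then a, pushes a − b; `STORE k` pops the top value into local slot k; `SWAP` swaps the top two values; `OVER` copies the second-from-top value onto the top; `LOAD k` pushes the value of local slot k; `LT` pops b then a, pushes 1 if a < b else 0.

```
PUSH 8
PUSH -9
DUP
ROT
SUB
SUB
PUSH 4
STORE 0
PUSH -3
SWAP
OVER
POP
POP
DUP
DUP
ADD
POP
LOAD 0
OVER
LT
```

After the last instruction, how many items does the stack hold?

2

PUSH 8  -> 8
PUSH -9 -> 8 -9
DUP     -> 8 -9 -9
ROT     -> -9 -9 8
SUB     -> -9 -17
SUB     -> 8
PUSH 4  -> 8 4
STORE 0 -> 8
PUSH -3 -> 8 -3
SWAP    -> -3 8
OVER    -> -3 8 -3
POP     -> -3 8
POP     -> -3
DUP     -> -3 -3
DUP     -> -3 -3 -3
ADD     -> -3 -6
POP     -> -3
LOAD 0  -> -3 4
OVER    -> -3 4 -3
LT      -> -3 0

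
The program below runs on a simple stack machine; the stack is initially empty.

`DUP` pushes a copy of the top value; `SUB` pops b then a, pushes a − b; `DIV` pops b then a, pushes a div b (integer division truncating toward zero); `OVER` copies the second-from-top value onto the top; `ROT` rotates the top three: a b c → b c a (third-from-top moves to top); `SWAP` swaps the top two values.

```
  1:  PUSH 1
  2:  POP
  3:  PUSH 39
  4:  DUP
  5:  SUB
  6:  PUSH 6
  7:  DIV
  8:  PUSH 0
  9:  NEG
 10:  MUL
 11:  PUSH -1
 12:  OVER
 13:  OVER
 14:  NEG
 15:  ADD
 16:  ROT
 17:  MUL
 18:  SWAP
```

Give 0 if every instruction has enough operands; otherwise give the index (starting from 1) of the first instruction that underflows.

0

PUSH 1  → [1]
POP     → []
PUSH 39 → [39]
DUP     → [39, 39]
SUB     → [0]
PUSH 6  → [0, 6]
DIV     → [0]
PUSH 0  → [0, 0]
NEG     → [0, 0]
MUL     → [0]
PUSH -1 → [0, -1]
OVER    → [0, -1, 0]
OVER    → [0, -1, 0, -1]
NEG     → [0, -1, 0, 1]
ADD     → [0, -1, 1]
ROT     → [-1, 1, 0]
MUL     → [-1, 0]
SWAP    → [0, -1]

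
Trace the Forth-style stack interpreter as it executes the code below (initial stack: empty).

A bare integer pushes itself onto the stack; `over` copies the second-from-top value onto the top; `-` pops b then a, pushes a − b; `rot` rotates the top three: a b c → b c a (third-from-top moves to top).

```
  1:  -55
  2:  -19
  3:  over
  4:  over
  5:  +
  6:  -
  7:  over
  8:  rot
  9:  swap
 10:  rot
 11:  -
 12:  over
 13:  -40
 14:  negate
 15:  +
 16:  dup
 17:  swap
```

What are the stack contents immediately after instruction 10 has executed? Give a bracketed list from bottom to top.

[-55, -55, 55]

-55  : [-55]
-19  : [-55, -19]
over : [-55, -19, -55]
over : [-55, -19, -55, -19]
+    : [-55, -19, -74]
-    : [-55, 55]
over : [-55, 55, -55]
rot  : [55, -55, -55]
swap : [55, -55, -55]
rot  : [-55, -55, 55]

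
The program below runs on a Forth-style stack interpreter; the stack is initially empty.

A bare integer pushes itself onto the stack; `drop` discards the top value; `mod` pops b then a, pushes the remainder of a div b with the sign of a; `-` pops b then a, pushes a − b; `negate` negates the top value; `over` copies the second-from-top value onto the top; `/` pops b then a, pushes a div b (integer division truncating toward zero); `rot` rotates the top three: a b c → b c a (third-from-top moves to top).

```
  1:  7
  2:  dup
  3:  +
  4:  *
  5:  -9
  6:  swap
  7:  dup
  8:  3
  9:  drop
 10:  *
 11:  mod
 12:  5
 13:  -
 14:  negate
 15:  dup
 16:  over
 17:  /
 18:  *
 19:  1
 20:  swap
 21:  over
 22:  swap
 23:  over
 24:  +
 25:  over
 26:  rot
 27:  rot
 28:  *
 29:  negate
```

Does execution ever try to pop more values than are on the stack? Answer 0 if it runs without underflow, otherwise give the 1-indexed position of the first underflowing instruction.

7    7
dup  7 7
+    14
*  — needs 2 operands, stack has 1 → underflow

4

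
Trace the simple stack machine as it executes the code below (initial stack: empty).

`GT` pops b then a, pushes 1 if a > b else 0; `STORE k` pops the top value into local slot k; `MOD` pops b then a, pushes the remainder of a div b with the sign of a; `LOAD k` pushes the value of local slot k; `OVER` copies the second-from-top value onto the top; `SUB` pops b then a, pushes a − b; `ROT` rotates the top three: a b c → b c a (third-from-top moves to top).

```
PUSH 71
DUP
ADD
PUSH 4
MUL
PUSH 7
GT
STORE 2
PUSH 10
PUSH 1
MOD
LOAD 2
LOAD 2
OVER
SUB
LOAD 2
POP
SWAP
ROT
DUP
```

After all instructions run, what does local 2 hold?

1

PUSH 71 → [71]
DUP     → [71, 71]
ADD     → [142]
PUSH 4  → [142, 4]
MUL     → [568]
PUSH 7  → [568, 7]
GT      → [1]
STORE 2 → []
PUSH 10 → [10]
PUSH 1  → [10, 1]
MOD     → [0]
LOAD 2  → [0, 1]
LOAD 2  → [0, 1, 1]
OVER    → [0, 1, 1, 1]
SUB     → [0, 1, 0]
LOAD 2  → [0, 1, 0, 1]
POP     → [0, 1, 0]
SWAP    → [0, 0, 1]
ROT     → [0, 1, 0]
DUP     → [0, 1, 0, 0]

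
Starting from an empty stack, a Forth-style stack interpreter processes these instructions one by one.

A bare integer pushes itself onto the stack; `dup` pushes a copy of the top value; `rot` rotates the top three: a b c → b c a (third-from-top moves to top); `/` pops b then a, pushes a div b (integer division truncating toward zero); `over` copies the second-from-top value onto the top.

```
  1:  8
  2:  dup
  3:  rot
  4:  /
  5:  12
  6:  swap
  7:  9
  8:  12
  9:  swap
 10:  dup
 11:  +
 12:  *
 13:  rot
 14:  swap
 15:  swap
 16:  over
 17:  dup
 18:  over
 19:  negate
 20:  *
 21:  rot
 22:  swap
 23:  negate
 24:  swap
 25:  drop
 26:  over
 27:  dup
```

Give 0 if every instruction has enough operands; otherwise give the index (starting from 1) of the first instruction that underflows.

3

8   → [8]
dup → [8, 8]
rot  — needs 3 operands, stack has 2 → underflow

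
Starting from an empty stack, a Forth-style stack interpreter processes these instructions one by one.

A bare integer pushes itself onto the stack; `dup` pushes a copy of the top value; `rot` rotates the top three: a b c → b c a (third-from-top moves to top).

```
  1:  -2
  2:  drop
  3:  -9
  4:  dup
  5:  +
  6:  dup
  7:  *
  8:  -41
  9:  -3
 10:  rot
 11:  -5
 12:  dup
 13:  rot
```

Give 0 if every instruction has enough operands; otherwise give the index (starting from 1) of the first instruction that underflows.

-2   -> [-2]
drop -> []
-9   -> [-9]
dup  -> [-9, -9]
+    -> [-18]
dup  -> [-18, -18]
*    -> [324]
-41  -> [324, -41]
-3   -> [324, -41, -3]
rot  -> [-41, -3, 324]
-5   -> [-41, -3, 324, -5]
dup  -> [-41, -3, 324, -5, -5]
rot  -> [-41, -3, -5, -5, 324]

0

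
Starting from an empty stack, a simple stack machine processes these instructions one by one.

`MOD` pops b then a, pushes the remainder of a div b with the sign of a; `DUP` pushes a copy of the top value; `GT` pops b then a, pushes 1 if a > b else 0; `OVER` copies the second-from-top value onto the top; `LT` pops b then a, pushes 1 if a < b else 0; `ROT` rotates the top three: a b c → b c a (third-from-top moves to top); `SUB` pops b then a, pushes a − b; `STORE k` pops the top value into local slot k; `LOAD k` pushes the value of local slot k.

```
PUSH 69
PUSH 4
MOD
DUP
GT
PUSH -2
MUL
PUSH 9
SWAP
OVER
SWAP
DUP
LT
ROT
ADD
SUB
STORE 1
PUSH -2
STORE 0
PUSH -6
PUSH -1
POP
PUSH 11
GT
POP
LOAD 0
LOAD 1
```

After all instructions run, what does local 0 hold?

-2

PUSH 69 -> [69]
PUSH 4  -> [69, 4]
MOD     -> [1]
DUP     -> [1, 1]
GT      -> [0]
PUSH -2 -> [0, -2]
MUL     -> [0]
PUSH 9  -> [0, 9]
SWAP    -> [9, 0]
OVER    -> [9, 0, 9]
SWAP    -> [9, 9, 0]
DUP     -> [9, 9, 0, 0]
LT      -> [9, 9, 0]
ROT     -> [9, 0, 9]
ADD     -> [9, 9]
SUB     -> [0]
STORE 1 -> []
PUSH -2 -> [-2]
STORE 0 -> []
PUSH -6 -> [-6]
PUSH -1 -> [-6, -1]
POP     -> [-6]
PUSH 11 -> [-6, 11]
GT      -> [0]
POP     -> []
LOAD 0  -> [-2]
LOAD 1  -> [-2, 0]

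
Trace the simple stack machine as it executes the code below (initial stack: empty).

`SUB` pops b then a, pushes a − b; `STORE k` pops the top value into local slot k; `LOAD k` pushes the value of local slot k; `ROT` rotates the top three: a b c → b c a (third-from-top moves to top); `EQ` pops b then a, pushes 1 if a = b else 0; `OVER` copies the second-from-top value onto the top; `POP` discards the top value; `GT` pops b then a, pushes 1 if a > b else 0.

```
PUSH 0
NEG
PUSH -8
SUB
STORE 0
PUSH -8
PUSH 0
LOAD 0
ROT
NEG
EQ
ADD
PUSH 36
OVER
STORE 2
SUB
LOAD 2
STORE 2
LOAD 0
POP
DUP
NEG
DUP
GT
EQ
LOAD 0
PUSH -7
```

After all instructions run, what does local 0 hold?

PUSH 0   0
NEG      0
PUSH -8  0 -8
SUB      8
STORE 0  (empty)
PUSH -8  -8
PUSH 0   -8 0
LOAD 0   -8 0 8
ROT      0 8 -8
NEG      0 8 8
EQ       0 1
ADD      1
PUSH 36  1 36
OVER     1 36 1
STORE 2  1 36
SUB      -35
LOAD 2   -35 1
STORE 2  -35
LOAD 0   -35 8
POP      -35
DUP      -35 -35
NEG      -35 35
DUP      -35 35 35
GT       -35 0
EQ       0
LOAD 0   0 8
PUSH -7  0 8 -7

8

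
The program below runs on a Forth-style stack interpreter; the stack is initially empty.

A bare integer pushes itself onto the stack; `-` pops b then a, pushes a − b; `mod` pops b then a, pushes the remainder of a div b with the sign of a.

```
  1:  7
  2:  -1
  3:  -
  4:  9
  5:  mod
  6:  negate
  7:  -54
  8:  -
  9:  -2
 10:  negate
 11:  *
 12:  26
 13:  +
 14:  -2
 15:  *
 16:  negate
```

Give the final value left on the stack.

7      → [7]
-1     → [7, -1]
-      → [8]
9      → [8, 9]
mod    → [8]
negate → [-8]
-54    → [-8, -54]
-      → [46]
-2     → [46, -2]
negate → [46, 2]
*      → [92]
26     → [92, 26]
+      → [118]
-2     → [118, -2]
*      → [-236]
negate → [236]

236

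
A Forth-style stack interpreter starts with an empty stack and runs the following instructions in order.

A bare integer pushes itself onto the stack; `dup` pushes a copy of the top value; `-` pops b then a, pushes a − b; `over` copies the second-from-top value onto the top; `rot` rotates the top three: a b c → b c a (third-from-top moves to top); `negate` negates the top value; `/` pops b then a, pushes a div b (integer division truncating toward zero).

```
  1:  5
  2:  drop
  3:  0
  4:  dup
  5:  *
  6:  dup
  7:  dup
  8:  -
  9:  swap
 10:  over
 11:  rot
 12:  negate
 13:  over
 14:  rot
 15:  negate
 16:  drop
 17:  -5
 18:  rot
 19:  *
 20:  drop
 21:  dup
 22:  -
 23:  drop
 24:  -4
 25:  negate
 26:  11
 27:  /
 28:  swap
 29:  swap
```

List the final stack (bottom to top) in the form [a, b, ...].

5      -> [5]
drop   -> []
0      -> [0]
dup    -> [0, 0]
*      -> [0]
dup    -> [0, 0]
dup    -> [0, 0, 0]
-      -> [0, 0]
swap   -> [0, 0]
over   -> [0, 0, 0]
rot    -> [0, 0, 0]
negate -> [0, 0, 0]
over   -> [0, 0, 0, 0]
rot    -> [0, 0, 0, 0]
negate -> [0, 0, 0, 0]
drop   -> [0, 0, 0]
-5     -> [0, 0, 0, -5]
rot    -> [0, 0, -5, 0]
*      -> [0, 0, 0]
drop   -> [0, 0]
dup    -> [0, 0, 0]
-      -> [0, 0]
drop   -> [0]
-4     -> [0, -4]
negate -> [0, 4]
11     -> [0, 4, 11]
/      -> [0, 0]
swap   -> [0, 0]
swap   -> [0, 0]

[0, 0]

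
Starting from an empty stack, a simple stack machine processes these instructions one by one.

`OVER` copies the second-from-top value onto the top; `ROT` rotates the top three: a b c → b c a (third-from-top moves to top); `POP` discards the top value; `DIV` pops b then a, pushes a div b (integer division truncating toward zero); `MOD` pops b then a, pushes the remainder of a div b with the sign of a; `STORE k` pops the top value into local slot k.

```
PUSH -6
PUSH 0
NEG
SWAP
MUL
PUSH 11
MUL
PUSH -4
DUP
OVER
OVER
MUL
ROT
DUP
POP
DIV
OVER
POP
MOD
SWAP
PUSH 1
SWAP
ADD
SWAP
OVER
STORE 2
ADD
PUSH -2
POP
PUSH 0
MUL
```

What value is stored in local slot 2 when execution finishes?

PUSH -6 -> -6
PUSH 0  -> -6 0
NEG     -> -6 0
SWAP    -> 0 -6
MUL     -> 0
PUSH 11 -> 0 11
MUL     -> 0
PUSH -4 -> 0 -4
DUP     -> 0 -4 -4
OVER    -> 0 -4 -4 -4
OVER    -> 0 -4 -4 -4 -4
MUL     -> 0 -4 -4 16
ROT     -> 0 -4 16 -4
DUP     -> 0 -4 16 -4 -4
POP     -> 0 -4 16 -4
DIV     -> 0 -4 -4
OVER    -> 0 -4 -4 -4
POP     -> 0 -4 -4
MOD     -> 0 0
SWAP    -> 0 0
PUSH 1  -> 0 0 1
SWAP    -> 0 1 0
ADD     -> 0 1
SWAP    -> 1 0
OVER    -> 1 0 1
STORE 2 -> 1 0
ADD     -> 1
PUSH -2 -> 1 -2
POP     -> 1
PUSH 0  -> 1 0
MUL     -> 0

1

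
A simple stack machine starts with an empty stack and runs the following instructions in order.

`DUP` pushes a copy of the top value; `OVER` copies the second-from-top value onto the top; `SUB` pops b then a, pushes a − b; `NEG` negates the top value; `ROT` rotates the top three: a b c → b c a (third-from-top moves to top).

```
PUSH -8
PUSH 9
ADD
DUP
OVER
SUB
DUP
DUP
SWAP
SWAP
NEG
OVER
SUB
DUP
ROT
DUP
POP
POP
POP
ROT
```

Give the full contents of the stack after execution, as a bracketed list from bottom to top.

PUSH -8  [-8]
PUSH 9   [-8, 9]
ADD      [1]
DUP      [1, 1]
OVER     [1, 1, 1]
SUB      [1, 0]
DUP      [1, 0, 0]
DUP      [1, 0, 0, 0]
SWAP     [1, 0, 0, 0]
SWAP     [1, 0, 0, 0]
NEG      [1, 0, 0, 0]
OVER     [1, 0, 0, 0, 0]
SUB      [1, 0, 0, 0]
DUP      [1, 0, 0, 0, 0]
ROT      [1, 0, 0, 0, 0]
DUP      [1, 0, 0, 0, 0, 0]
POP      [1, 0, 0, 0, 0]
POP      [1, 0, 0, 0]
POP      [1, 0, 0]
ROT      [0, 0, 1]

[0, 0, 1]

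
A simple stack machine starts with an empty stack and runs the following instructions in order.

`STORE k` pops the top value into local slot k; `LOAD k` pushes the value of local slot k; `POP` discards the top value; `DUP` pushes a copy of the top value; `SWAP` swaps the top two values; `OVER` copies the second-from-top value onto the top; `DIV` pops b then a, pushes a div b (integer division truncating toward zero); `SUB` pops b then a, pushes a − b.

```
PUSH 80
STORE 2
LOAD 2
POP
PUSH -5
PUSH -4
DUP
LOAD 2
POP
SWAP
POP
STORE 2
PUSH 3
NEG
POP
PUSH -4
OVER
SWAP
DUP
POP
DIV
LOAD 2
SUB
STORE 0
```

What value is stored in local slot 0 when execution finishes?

PUSH 80 → 80
STORE 2 → (empty)
LOAD 2  → 80
POP     → (empty)
PUSH -5 → -5
PUSH -4 → -5 -4
DUP     → -5 -4 -4
LOAD 2  → -5 -4 -4 80
POP     → -5 -4 -4
SWAP    → -5 -4 -4
POP     → -5 -4
STORE 2 → -5
PUSH 3  → -5 3
NEG     → -5 -3
POP     → -5
PUSH -4 → -5 -4
OVER    → -5 -4 -5
SWAP    → -5 -5 -4
DUP     → -5 -5 -4 -4
POP     → -5 -5 -4
DIV     → -5 1
LOAD 2  → -5 1 -4
SUB     → -5 5
STORE 0 → -5

5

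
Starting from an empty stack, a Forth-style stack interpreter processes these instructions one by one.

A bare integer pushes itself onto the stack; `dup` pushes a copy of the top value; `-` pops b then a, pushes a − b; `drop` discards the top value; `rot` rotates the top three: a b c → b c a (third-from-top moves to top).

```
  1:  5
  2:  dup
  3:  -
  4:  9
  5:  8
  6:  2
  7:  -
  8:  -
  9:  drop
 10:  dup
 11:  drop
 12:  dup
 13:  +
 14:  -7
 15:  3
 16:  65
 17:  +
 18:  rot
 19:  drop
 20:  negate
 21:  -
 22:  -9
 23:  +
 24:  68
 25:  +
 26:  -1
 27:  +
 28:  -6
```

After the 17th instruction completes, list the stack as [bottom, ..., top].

[0, -7, 68]

5     5
dup   5 5
-     0
9     0 9
8     0 9 8
2     0 9 8 2
-     0 9 6
-     0 3
drop  0
dup   0 0
drop  0
dup   0 0
+     0
-7    0 -7
3     0 -7 3
65    0 -7 3 65
+     0 -7 68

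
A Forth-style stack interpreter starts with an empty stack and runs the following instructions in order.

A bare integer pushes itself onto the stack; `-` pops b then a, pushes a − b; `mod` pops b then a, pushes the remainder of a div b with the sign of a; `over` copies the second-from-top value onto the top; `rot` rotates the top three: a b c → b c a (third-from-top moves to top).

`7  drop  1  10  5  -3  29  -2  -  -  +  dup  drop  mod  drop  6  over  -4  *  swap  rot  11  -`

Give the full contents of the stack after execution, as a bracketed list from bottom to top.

[-4, 6, -10]

7    -> [7]
drop -> []
1    -> [1]
10   -> [1, 10]
5    -> [1, 10, 5]
-3   -> [1, 10, 5, -3]
29   -> [1, 10, 5, -3, 29]
-2   -> [1, 10, 5, -3, 29, -2]
-    -> [1, 10, 5, -3, 31]
-    -> [1, 10, 5, -34]
+    -> [1, 10, -29]
dup  -> [1, 10, -29, -29]
drop -> [1, 10, -29]
mod  -> [1, 10]
drop -> [1]
6    -> [1, 6]
over -> [1, 6, 1]
-4   -> [1, 6, 1, -4]
*    -> [1, 6, -4]
swap -> [1, -4, 6]
rot  -> [-4, 6, 1]
11   -> [-4, 6, 1, 11]
-    -> [-4, 6, -10]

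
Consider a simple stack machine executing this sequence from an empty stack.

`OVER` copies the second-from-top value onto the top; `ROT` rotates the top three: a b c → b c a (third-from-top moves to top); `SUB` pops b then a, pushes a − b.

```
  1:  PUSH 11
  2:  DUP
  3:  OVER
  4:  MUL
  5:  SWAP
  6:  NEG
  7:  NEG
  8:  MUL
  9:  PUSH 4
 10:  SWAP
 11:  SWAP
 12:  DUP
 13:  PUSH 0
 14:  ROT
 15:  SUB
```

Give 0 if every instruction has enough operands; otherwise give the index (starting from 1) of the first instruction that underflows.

0

PUSH 11 : [11]
DUP     : [11, 11]
OVER    : [11, 11, 11]
MUL     : [11, 121]
SWAP    : [121, 11]
NEG     : [121, -11]
NEG     : [121, 11]
MUL     : [1331]
PUSH 4  : [1331, 4]
SWAP    : [4, 1331]
SWAP    : [1331, 4]
DUP     : [1331, 4, 4]
PUSH 0  : [1331, 4, 4, 0]
ROT     : [1331, 4, 0, 4]
SUB     : [1331, 4, -4]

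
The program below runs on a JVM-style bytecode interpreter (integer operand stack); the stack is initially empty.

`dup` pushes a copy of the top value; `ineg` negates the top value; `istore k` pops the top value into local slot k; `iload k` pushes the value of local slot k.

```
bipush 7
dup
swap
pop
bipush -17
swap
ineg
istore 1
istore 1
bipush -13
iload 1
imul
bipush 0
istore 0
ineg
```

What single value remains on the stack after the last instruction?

bipush 7   → [7]
dup        → [7, 7]
swap       → [7, 7]
pop        → [7]
bipush -17 → [7, -17]
swap       → [-17, 7]
ineg       → [-17, -7]
istore 1   → [-17]
istore 1   → []
bipush -13 → [-13]
iload 1    → [-13, -17]
imul       → [221]
bipush 0   → [221, 0]
istore 0   → [221]
ineg       → [-221]

-221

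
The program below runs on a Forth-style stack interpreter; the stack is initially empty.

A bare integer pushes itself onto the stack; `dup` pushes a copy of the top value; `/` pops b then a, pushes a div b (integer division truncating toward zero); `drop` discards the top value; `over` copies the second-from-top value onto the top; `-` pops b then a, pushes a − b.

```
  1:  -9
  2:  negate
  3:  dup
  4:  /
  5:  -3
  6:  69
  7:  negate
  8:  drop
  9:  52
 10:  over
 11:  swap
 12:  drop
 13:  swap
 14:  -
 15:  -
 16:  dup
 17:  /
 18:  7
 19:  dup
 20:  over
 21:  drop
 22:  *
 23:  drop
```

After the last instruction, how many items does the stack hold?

1

-9     : -9
negate : 9
dup    : 9 9
/      : 1
-3     : 1 -3
69     : 1 -3 69
negate : 1 -3 -69
drop   : 1 -3
52     : 1 -3 52
over   : 1 -3 52 -3
swap   : 1 -3 -3 52
drop   : 1 -3 -3
swap   : 1 -3 -3
-      : 1 0
-      : 1
dup    : 1 1
/      : 1
7      : 1 7
dup    : 1 7 7
over   : 1 7 7 7
drop   : 1 7 7
*      : 1 49
drop   : 1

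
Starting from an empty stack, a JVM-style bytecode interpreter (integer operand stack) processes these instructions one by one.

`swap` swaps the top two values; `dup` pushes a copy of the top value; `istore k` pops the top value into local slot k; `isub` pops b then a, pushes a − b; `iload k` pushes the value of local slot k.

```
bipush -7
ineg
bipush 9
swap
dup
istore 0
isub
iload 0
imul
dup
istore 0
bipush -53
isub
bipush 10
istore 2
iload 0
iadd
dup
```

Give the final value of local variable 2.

bipush -7  → -7
ineg       → 7
bipush 9   → 7 9
swap       → 9 7
dup        → 9 7 7
istore 0   → 9 7
isub       → 2
iload 0    → 2 7
imul       → 14
dup        → 14 14
istore 0   → 14
bipush -53 → 14 -53
isub       → 67
bipush 10  → 67 10
istore 2   → 67
iload 0    → 67 14
iadd       → 81
dup        → 81 81

10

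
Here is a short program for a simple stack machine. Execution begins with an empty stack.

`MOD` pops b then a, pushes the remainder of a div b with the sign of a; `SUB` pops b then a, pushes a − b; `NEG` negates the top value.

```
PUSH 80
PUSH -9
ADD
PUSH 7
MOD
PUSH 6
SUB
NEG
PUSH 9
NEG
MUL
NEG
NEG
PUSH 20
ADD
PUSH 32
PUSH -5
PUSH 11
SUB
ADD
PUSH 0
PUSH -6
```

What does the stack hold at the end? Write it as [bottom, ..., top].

PUSH 80 : 80
PUSH -9 : 80 -9
ADD     : 71
PUSH 7  : 71 7
MOD     : 1
PUSH 6  : 1 6
SUB     : -5
NEG     : 5
PUSH 9  : 5 9
NEG     : 5 -9
MUL     : -45
NEG     : 45
NEG     : -45
PUSH 20 : -45 20
ADD     : -25
PUSH 32 : -25 32
PUSH -5 : -25 32 -5
PUSH 11 : -25 32 -5 11
SUB     : -25 32 -16
ADD     : -25 16
PUSH 0  : -25 16 0
PUSH -6 : -25 16 0 -6

[-25, 16, 0, -6]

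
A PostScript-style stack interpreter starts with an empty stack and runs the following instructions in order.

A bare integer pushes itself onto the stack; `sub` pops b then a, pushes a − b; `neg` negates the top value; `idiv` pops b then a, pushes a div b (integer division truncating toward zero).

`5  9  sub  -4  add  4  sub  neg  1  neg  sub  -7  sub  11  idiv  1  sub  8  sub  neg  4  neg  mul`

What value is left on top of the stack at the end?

5     5
9     5 9
sub   -4
-4    -4 -4
add   -8
4     -8 4
sub   -12
neg   12
1     12 1
neg   12 -1
sub   13
-7    13 -7
sub   20
11    20 11
idiv  1
1     1 1
sub   0
8     0 8
sub   -8
neg   8
4     8 4
neg   8 -4
mul   -32

-32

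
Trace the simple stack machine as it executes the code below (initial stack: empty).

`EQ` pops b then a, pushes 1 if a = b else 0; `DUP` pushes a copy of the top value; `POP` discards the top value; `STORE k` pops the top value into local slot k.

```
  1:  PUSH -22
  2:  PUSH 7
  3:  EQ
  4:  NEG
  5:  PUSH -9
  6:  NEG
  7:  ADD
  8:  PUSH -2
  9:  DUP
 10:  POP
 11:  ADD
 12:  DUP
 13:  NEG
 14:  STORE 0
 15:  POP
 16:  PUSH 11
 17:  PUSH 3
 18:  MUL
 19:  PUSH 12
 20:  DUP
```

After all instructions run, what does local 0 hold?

PUSH -22 : [-22]
PUSH 7   : [-22, 7]
EQ       : [0]
NEG      : [0]
PUSH -9  : [0, -9]
NEG      : [0, 9]
ADD      : [9]
PUSH -2  : [9, -2]
DUP      : [9, -2, -2]
POP      : [9, -2]
ADD      : [7]
DUP      : [7, 7]
NEG      : [7, -7]
STORE 0  : [7]
POP      : []
PUSH 11  : [11]
PUSH 3   : [11, 3]
MUL      : [33]
PUSH 12  : [33, 12]
DUP      : [33, 12, 12]

-7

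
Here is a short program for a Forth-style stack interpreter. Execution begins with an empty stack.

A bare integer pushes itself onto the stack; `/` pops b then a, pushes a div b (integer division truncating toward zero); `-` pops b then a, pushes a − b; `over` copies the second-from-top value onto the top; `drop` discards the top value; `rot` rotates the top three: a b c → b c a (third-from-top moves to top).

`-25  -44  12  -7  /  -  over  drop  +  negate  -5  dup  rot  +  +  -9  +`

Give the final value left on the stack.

49

-25     -25
-44     -25 -44
12      -25 -44 12
-7      -25 -44 12 -7
/       -25 -44 -1
-       -25 -43
over    -25 -43 -25
drop    -25 -43
+       -68
negate  68
-5      68 -5
dup     68 -5 -5
rot     -5 -5 68
+       -5 63
+       58
-9      58 -9
+       49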